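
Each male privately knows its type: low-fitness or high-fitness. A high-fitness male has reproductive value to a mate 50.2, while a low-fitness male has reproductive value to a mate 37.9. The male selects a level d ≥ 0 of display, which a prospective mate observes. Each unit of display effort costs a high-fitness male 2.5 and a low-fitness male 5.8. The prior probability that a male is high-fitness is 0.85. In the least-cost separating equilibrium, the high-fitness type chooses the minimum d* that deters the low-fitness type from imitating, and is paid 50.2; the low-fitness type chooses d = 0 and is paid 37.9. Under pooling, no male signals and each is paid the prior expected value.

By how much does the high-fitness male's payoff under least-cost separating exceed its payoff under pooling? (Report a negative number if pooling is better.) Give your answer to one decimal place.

Least-cost separating signal: d* solves 37.9 = 50.2 − 5.8·d*, so d* = (50.2 − 37.9)/5.8 ≈ 2.1207.
High-fitness type's separating payoff: 50.2 − 2.5 × d* = 50.2 − 2.5 × (50.2 − 37.9)/5.8 = 50.2 − 30.75/5.8 ≈ 44.898.
Pooling payoff: 0.85 × 50.2 + 0.15 × 37.9 = 48.355.
Difference: 44.898 − 48.355 = -3.457, i.e. -3.5 to one decimal place.
The high-fitness type would prefer the pooling outcome.

-3.5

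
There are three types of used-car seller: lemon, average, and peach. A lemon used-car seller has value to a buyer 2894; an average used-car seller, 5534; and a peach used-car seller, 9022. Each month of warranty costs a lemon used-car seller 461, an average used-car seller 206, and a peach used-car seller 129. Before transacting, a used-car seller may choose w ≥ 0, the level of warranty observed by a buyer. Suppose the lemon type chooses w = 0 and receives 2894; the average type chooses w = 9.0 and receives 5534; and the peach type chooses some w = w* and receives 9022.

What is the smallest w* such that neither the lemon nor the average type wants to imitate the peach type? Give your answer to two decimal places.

25.93

Average type (on-path payoff 5534 − 206×9.0 = 3680) won't mimic when 3680 ≥ 9022 − 206·w*, i.e. w* ≥ 25.93.
Lemon type (on-path payoff 2894) won't mimic when 2894 ≥ 9022 − 461·w*, i.e. w* ≥ 13.29.
Both must hold, so w* = max(13.29, 25.93) = 25.93. The average type's constraint binds.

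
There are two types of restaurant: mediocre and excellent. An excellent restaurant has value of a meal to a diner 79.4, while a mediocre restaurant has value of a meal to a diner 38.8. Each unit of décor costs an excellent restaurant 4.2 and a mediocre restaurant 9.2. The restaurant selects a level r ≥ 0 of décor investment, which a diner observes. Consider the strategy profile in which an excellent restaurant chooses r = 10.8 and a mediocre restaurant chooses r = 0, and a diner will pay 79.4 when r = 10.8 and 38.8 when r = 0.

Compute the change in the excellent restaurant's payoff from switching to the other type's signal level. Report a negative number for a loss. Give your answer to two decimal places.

4.76

Playing r = 10.8 the excellent restaurant receives 79.4 − 4.2 × 10.8 = 34.04.
Deviating to r = 0 yields 38.8 instead.
Gain from deviating: 38.8 − 34.04 = 4.76.
The gain is positive, so the excellent type's incentive-compatibility constraint is violated — this profile is not a separating equilibrium.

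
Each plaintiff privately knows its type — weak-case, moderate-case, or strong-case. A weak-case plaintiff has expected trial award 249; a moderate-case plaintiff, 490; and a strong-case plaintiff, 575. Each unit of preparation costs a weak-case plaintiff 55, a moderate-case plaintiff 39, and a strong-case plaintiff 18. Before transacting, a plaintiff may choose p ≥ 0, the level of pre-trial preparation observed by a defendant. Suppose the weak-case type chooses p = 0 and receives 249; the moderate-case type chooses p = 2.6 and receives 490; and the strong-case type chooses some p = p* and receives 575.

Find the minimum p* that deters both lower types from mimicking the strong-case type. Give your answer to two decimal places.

5.93

Moderate-case type (on-path payoff 490 − 39×2.6 = 388.6) won't mimic when 388.6 ≥ 575 − 39·p*, i.e. p* ≥ 4.78.
Weak-case type (on-path payoff 249) won't mimic when 249 ≥ 575 − 55·p*, i.e. p* ≥ 5.93.
Both must hold, so p* = max(5.93, 4.78) = 5.93. The weak-case type's constraint binds.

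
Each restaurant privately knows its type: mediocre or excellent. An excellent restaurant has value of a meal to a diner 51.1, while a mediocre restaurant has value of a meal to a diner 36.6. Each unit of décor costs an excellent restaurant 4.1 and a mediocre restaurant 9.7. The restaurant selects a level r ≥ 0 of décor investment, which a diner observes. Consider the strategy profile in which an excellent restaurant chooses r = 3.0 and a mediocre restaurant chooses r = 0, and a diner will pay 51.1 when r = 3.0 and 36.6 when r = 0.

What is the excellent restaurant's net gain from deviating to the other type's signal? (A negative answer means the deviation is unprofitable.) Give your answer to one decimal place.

Playing r = 3.0 the excellent restaurant receives 51.1 − 4.1 × 3.0 = 38.8.
Deviating to r = 0 yields 36.6 instead.
Gain from deviating: 36.6 − 38.8 = -2.2.
The gain is negative, so the excellent type's incentive-compatibility constraint is satisfied.

-2.2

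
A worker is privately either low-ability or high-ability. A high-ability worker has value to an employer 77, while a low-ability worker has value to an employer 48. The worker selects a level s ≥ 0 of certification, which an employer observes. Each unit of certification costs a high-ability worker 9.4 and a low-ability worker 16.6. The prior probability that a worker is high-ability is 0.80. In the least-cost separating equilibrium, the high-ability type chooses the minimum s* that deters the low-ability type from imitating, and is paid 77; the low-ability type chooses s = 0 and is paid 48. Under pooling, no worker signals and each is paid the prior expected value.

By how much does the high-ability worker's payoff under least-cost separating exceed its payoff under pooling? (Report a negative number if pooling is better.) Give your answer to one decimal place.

-10.6

Least-cost separating signal: s* solves 48 = 77 − 16.6·s*, so s* = (77 − 48)/16.6 ≈ 1.7470.
High-ability type's separating payoff: 77 − 9.4 × s* = 77 − 9.4 × (77 − 48)/16.6 = 77 − 272.6/16.6 ≈ 60.578.
Pooling payoff: 0.80 × 77 + 0.20 × 48 = 71.2.
Difference: 60.578 − 71.2 = -10.622, i.e. -10.6 to one decimal place.
The high-ability type would prefer the pooling outcome.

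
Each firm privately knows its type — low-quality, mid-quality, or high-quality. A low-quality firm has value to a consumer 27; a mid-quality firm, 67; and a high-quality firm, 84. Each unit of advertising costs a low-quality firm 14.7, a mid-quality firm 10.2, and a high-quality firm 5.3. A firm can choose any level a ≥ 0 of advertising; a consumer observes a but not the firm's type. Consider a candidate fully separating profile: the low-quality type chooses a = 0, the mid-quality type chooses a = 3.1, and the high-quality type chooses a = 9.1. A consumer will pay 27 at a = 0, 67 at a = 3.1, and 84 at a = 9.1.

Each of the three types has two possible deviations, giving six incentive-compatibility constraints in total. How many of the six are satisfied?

High-quality (own payoff 84 − 5.3×9.1 = 35.77): to a=0 gives 27 → no gain ✓; to a=3.1 gives 67 − 5.3×3.1 = 50.57 → profitable ✗.
Low-quality (own payoff 27): to a=3.1 gives 67 − 14.7×3.1 = 21.43 → no gain ✓; to a=9.1 gives 84 − 14.7×9.1 = -49.77 → no gain ✓.
Mid-quality (own payoff 67 − 10.2×3.1 = 35.38): to a=0 gives 27 → no gain ✓; to a=9.1 gives 84 − 10.2×9.1 = -8.82 → no gain ✓.
5 of the 6 constraints hold; not an equilibrium.

5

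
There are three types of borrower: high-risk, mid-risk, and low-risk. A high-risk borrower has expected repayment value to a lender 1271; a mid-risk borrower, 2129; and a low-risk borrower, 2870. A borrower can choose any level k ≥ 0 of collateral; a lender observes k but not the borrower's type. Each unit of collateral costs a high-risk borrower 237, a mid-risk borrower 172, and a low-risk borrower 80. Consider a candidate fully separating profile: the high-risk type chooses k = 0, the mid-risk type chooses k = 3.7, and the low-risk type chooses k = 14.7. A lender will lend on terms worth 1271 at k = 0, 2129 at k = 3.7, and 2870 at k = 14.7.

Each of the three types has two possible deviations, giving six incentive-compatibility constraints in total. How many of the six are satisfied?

5

High-risk (own payoff 1271): to k=3.7 gives 2129 − 237×3.7 = 1252.1 → no gain ✓; to k=14.7 gives 2870 − 237×14.7 = -613.9 → no gain ✓.
Mid-risk (own payoff 2129 − 172×3.7 = 1492.6): to k=0 gives 1271 → no gain ✓; to k=14.7 gives 2870 − 172×14.7 = 341.6 → no gain ✓.
Low-risk (own payoff 2870 − 80×14.7 = 1694): to k=0 gives 1271 → no gain ✓; to k=3.7 gives 2129 − 80×3.7 = 1833 → profitable ✗.
5 of the 6 constraints hold; not an equilibrium.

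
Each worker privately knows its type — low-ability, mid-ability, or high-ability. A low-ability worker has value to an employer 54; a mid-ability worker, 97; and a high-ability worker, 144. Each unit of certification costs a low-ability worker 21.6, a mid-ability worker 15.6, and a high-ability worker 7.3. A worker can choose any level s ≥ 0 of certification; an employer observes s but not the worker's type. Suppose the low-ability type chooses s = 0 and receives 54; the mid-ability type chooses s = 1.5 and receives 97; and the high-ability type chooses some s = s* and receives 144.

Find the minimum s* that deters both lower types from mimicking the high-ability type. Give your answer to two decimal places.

4.51

Low-ability type (on-path payoff 54) won't mimic when 54 ≥ 144 − 21.6·s*, i.e. s* ≥ 4.17.
Mid-ability type (on-path payoff 97 − 15.6×1.5 = 73.6) won't mimic when 73.6 ≥ 144 − 15.6·s*, i.e. s* ≥ 4.51.
Both must hold, so s* = max(4.17, 4.51) = 4.51. The mid-ability type's constraint binds.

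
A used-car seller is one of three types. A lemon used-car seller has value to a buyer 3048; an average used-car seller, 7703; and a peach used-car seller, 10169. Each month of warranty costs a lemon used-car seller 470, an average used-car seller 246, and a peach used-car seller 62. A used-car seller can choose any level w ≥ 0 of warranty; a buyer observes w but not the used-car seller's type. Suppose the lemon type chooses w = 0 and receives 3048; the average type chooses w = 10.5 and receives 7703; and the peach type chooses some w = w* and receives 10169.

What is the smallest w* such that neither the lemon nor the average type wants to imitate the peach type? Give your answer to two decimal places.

Lemon type (on-path payoff 3048) won't mimic when 3048 ≥ 10169 − 470·w*, i.e. w* ≥ 15.15.
Average type (on-path payoff 7703 − 246×10.5 = 5120) won't mimic when 5120 ≥ 10169 − 246·w*, i.e. w* ≥ 20.52.
Both must hold, so w* = max(15.15, 20.52) = 20.52. The average type's constraint binds.

20.52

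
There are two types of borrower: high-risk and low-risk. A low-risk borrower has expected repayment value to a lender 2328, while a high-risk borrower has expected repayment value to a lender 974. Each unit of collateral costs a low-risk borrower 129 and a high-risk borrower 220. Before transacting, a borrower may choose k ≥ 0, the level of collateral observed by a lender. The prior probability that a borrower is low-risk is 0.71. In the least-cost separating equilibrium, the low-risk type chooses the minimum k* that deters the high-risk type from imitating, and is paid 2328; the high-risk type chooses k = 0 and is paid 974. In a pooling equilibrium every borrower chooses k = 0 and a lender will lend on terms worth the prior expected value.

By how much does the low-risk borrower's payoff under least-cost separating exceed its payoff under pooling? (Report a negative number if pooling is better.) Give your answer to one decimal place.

Least-cost separating signal: k* solves 974 = 2328 − 220·k*, so k* = (2328 − 974)/220 ≈ 6.1545.
Low-risk type's separating payoff: 2328 − 129 × k* = 2328 − 129 × (2328 − 974)/220 = 2328 − 174666/220 ≈ 1534.064.
Pooling payoff: 0.71 × 2328 + 0.29 × 974 = 1935.34.
Difference: 1534.064 − 1935.34 = -401.276, i.e. -401.3 to one decimal place.
The low-risk type would prefer the pooling outcome.

-401.3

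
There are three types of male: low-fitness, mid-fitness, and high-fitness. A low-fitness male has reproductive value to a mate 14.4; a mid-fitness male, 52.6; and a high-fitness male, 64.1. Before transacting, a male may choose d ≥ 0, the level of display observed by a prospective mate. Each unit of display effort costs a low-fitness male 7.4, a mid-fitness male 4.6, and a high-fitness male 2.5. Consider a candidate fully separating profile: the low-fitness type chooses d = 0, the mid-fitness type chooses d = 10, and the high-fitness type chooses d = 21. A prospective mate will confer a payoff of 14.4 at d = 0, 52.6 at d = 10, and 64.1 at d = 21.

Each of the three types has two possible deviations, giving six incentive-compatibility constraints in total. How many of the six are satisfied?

3

Low-fitness (own payoff 14.4): to d=10 gives 52.6 − 7.4×10 = -21.4 → no gain ✓; to d=21 gives 64.1 − 7.4×21 = -91.3 → no gain ✓.
Mid-fitness (own payoff 52.6 − 4.6×10 = 6.6): to d=0 gives 14.4 → profitable ✗; to d=21 gives 64.1 − 4.6×21 = -32.5 → no gain ✓.
High-fitness (own payoff 64.1 − 2.5×21 = 11.6): to d=0 gives 14.4 → profitable ✗; to d=10 gives 52.6 − 2.5×10 = 27.6 → profitable ✗.
3 of the 6 constraints hold; not an equilibrium.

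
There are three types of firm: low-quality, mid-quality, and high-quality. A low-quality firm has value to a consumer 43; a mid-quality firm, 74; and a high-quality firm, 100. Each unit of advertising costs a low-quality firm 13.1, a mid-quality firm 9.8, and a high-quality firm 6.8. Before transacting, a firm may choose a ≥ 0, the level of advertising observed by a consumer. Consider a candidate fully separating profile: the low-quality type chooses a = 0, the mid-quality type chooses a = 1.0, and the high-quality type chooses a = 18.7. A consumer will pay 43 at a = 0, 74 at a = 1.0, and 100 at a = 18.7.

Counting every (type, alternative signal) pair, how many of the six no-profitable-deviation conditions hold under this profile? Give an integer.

3

Low-quality (own payoff 43): to a=1.0 gives 74 − 13.1×1.0 = 60.9 → profitable ✗; to a=18.7 gives 100 − 13.1×18.7 = -144.97 → no gain ✓.
Mid-quality (own payoff 74 − 9.8×1.0 = 64.2): to a=0 gives 43 → no gain ✓; to a=18.7 gives 100 − 9.8×18.7 = -83.26 → no gain ✓.
High-quality (own payoff 100 − 6.8×18.7 = -27.16): to a=0 gives 43 → profitable ✗; to a=1.0 gives 74 − 6.8×1.0 = 67.2 → profitable ✗.
3 of the 6 constraints hold; not an equilibrium.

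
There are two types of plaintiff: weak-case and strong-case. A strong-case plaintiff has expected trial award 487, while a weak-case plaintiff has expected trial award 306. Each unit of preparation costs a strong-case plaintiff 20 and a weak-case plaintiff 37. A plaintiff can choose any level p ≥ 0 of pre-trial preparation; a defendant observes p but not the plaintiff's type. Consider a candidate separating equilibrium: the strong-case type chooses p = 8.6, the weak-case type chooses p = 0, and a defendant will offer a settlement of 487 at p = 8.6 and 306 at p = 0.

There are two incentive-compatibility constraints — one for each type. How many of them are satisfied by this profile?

Strong-case type: signal → 487 − 20 × 8.6 = 315; deviate to 0 → 306. IC holds (315 ≥ 306).
Weak-case type: stay at 0 → 306; mimic → 487 − 37 × 8.6 = 168.8. IC holds (306 ≥ 168.8).
2 of 2 constraints hold, so this is a separating equilibrium.

2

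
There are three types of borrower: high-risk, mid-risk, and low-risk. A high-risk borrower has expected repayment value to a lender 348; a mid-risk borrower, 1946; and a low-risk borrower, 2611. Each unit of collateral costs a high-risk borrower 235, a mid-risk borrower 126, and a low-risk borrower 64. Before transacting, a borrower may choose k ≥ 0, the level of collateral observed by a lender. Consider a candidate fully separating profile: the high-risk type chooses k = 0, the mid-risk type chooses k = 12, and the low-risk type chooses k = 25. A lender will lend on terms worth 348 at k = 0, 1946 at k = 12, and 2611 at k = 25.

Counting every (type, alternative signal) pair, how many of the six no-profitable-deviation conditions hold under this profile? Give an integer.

5

High-risk (own payoff 348): to k=12 gives 1946 − 235×12 = -874 → no gain ✓; to k=25 gives 2611 − 235×25 = -3264 → no gain ✓.
Mid-risk (own payoff 1946 − 126×12 = 434): to k=0 gives 348 → no gain ✓; to k=25 gives 2611 − 126×25 = -539 → no gain ✓.
Low-risk (own payoff 2611 − 64×25 = 1011): to k=0 gives 348 → no gain ✓; to k=12 gives 1946 − 64×12 = 1178 → profitable ✗.
5 of the 6 constraints hold; not an equilibrium.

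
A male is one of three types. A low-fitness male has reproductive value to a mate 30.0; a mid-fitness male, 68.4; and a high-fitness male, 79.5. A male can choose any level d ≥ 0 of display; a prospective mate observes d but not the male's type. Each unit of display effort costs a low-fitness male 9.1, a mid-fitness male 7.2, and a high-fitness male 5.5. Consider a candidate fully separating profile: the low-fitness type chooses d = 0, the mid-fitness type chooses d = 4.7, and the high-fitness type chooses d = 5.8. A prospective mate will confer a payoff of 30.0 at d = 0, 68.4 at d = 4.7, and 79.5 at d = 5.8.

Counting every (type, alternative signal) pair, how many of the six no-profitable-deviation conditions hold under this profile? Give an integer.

5

Mid-fitness (own payoff 68.4 − 7.2×4.7 = 34.56): to d=0 gives 30.0 → no gain ✓; to d=5.8 gives 79.5 − 7.2×5.8 = 37.74 → profitable ✗.
Low-fitness (own payoff 30.0): to d=4.7 gives 68.4 − 9.1×4.7 = 25.63 → no gain ✓; to d=5.8 gives 79.5 − 9.1×5.8 = 26.72 → no gain ✓.
High-fitness (own payoff 79.5 − 5.5×5.8 = 47.6): to d=0 gives 30.0 → no gain ✓; to d=4.7 gives 68.4 − 5.5×4.7 = 42.55 → no gain ✓.
5 of the 6 constraints hold; not an equilibrium.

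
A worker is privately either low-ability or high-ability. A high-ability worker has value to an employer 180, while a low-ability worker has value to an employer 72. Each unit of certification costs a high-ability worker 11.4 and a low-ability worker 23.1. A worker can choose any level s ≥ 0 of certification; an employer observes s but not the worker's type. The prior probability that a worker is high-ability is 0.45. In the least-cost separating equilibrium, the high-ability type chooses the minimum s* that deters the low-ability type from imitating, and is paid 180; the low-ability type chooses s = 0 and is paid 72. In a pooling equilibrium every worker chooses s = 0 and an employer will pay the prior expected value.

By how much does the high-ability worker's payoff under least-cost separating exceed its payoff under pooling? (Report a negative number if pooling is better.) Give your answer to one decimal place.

Least-cost separating signal: s* solves 72 = 180 − 23.1·s*, so s* = (180 − 72)/23.1 ≈ 4.6753.
High-ability type's separating payoff: 180 − 11.4 × s* = 180 − 11.4 × (180 − 72)/23.1 = 180 − 1231.2/23.1 ≈ 126.701.
Pooling payoff: 0.45 × 180 + 0.55 × 72 = 120.6.
Difference: 126.701 − 120.6 = 6.101, i.e. 6.1 to one decimal place.
The high-ability type prefers to separate.

6.1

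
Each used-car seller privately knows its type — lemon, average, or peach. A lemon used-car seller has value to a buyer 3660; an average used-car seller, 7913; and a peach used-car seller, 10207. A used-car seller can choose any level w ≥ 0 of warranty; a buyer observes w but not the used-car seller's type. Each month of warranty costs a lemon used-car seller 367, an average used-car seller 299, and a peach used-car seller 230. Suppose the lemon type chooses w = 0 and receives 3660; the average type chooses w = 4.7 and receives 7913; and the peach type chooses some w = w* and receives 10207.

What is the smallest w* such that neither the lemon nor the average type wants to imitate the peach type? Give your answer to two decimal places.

17.84

Lemon type (on-path payoff 3660) won't mimic when 3660 ≥ 10207 − 367·w*, i.e. w* ≥ 17.84.
Average type (on-path payoff 7913 − 299×4.7 = 6507.7) won't mimic when 6507.7 ≥ 10207 − 299·w*, i.e. w* ≥ 12.37.
Both must hold, so w* = max(17.84, 12.37) = 17.84. The lemon type's constraint binds.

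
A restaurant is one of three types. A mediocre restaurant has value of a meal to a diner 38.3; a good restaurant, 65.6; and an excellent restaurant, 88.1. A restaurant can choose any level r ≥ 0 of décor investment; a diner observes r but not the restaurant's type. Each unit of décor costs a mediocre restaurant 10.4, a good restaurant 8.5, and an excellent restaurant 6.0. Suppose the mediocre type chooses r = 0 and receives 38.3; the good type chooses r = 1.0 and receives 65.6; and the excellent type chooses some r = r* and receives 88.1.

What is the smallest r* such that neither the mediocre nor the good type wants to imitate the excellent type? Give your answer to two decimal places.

Good type (on-path payoff 65.6 − 8.5×1.0 = 57.1) won't mimic when 57.1 ≥ 88.1 − 8.5·r*, i.e. r* ≥ 3.65.
Mediocre type (on-path payoff 38.3) won't mimic when 38.3 ≥ 88.1 − 10.4·r*, i.e. r* ≥ 4.79.
Both must hold, so r* = max(4.79, 3.65) = 4.79. The mediocre type's constraint binds.

4.79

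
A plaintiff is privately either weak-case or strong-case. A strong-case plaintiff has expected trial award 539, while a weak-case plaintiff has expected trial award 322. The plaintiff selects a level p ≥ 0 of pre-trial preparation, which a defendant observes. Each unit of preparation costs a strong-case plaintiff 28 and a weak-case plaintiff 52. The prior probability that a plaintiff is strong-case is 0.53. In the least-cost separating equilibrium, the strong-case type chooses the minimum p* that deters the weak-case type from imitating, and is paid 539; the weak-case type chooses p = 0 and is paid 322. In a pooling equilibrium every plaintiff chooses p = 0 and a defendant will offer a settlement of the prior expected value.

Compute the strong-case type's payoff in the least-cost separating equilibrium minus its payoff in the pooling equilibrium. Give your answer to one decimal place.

Least-cost separating signal: p* solves 322 = 539 − 52·p*, so p* = (539 − 322)/52 ≈ 4.1731.
Strong-case type's separating payoff: 539 − 28 × p* = 539 − 28 × (539 − 322)/52 = 539 − 6076/52 ≈ 422.154.
Pooling payoff: 0.53 × 539 + 0.47 × 322 = 437.01.
Difference: 422.154 − 437.01 = -14.856, i.e. -14.9 to one decimal place.
The strong-case type would prefer the pooling outcome.

-14.9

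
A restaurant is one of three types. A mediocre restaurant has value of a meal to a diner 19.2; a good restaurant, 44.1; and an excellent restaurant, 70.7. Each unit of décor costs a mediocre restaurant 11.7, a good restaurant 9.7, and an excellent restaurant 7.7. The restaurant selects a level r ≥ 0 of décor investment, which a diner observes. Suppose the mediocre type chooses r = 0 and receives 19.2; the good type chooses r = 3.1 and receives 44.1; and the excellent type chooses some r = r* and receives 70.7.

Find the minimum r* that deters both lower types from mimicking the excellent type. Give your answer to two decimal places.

5.84

Good type (on-path payoff 44.1 − 9.7×3.1 = 14.03) won't mimic when 14.03 ≥ 70.7 − 9.7·r*, i.e. r* ≥ 5.84.
Mediocre type (on-path payoff 19.2) won't mimic when 19.2 ≥ 70.7 − 11.7·r*, i.e. r* ≥ 4.40.
Both must hold, so r* = max(4.40, 5.84) = 5.84. The good type's constraint binds.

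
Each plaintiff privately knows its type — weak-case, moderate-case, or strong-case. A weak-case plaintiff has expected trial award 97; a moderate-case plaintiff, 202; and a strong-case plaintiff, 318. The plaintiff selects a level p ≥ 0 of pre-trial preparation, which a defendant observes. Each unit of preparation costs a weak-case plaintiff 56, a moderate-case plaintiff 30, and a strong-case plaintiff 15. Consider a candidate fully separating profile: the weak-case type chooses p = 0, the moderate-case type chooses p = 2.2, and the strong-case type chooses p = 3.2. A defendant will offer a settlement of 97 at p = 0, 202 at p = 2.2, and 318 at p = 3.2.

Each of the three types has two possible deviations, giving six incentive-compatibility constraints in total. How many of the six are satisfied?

4

Weak-case (own payoff 97): to p=2.2 gives 202 − 56×2.2 = 78.8 → no gain ✓; to p=3.2 gives 318 − 56×3.2 = 138.8 → profitable ✗.
Strong-case (own payoff 318 − 15×3.2 = 270): to p=0 gives 97 → no gain ✓; to p=2.2 gives 202 − 15×2.2 = 169 → no gain ✓.
Moderate-case (own payoff 202 − 30×2.2 = 136): to p=0 gives 97 → no gain ✓; to p=3.2 gives 318 − 30×3.2 = 222 → profitable ✗.
4 of the 6 constraints hold; not an equilibrium.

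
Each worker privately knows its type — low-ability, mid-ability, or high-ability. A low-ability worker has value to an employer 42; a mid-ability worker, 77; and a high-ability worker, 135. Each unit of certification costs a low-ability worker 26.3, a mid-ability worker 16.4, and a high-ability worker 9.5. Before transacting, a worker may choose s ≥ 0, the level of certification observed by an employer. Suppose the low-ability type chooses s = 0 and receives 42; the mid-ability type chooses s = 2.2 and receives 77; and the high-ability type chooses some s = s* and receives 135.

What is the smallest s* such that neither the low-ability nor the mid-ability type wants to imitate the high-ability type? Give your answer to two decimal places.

5.74

Low-ability type (on-path payoff 42) won't mimic when 42 ≥ 135 − 26.3·s*, i.e. s* ≥ 3.54.
Mid-ability type (on-path payoff 77 − 16.4×2.2 = 40.92) won't mimic when 40.92 ≥ 135 − 16.4·s*, i.e. s* ≥ 5.74.
Both must hold, so s* = max(3.54, 5.74) = 5.74. The mid-ability type's constraint binds.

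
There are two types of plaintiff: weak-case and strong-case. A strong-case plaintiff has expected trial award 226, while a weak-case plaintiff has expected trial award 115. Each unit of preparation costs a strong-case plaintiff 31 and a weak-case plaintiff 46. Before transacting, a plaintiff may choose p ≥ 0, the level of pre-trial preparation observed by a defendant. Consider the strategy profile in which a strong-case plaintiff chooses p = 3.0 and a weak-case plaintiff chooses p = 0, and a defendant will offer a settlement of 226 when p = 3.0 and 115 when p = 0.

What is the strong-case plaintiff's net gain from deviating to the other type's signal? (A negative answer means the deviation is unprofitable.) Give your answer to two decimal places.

Playing p = 3.0 the strong-case plaintiff receives 226 − 31 × 3.0 = 133.
Deviating to p = 0 yields 115 instead.
Gain from deviating: 115 − 133 = -18.00.
The gain is negative, so the strong-case type's incentive-compatibility constraint is satisfied.

-18.00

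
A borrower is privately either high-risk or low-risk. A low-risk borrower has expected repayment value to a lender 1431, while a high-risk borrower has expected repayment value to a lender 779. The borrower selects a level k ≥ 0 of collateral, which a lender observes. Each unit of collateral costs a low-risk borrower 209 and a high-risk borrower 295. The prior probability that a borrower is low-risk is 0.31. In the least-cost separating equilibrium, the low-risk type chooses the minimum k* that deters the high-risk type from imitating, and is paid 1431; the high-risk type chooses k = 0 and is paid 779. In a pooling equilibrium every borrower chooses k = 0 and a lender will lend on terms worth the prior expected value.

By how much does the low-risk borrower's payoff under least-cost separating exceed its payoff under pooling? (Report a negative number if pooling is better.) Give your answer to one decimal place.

-12.0

Least-cost separating signal: k* solves 779 = 1431 − 295·k*, so k* = (1431 − 779)/295 ≈ 2.2102.
Low-risk type's separating payoff: 1431 − 209 × k* = 1431 − 209 × (1431 − 779)/295 = 1431 − 136268/295 ≈ 969.075.
Pooling payoff: 0.31 × 1431 + 0.69 × 779 = 981.12.
Difference: 969.075 − 981.12 = -12.045, i.e. -12.0 to one decimal place.
The low-risk type would prefer the pooling outcome.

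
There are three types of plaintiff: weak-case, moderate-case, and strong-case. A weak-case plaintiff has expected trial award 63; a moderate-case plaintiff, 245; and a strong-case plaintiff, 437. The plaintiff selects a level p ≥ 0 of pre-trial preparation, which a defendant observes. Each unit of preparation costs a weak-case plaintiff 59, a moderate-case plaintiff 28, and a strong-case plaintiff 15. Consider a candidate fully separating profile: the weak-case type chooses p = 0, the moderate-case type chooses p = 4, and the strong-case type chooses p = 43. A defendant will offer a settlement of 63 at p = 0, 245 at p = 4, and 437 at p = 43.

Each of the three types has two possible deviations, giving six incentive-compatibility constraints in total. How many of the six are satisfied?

4

Moderate-case (own payoff 245 − 28×4 = 133): to p=0 gives 63 → no gain ✓; to p=43 gives 437 − 28×43 = -767 → no gain ✓.
Strong-case (own payoff 437 − 15×43 = -208): to p=0 gives 63 → profitable ✗; to p=4 gives 245 − 15×4 = 185 → profitable ✗.
Weak-case (own payoff 63): to p=4 gives 245 − 59×4 = 9 → no gain ✓; to p=43 gives 437 − 59×43 = -2100 → no gain ✓.
4 of the 6 constraints hold; not an equilibrium.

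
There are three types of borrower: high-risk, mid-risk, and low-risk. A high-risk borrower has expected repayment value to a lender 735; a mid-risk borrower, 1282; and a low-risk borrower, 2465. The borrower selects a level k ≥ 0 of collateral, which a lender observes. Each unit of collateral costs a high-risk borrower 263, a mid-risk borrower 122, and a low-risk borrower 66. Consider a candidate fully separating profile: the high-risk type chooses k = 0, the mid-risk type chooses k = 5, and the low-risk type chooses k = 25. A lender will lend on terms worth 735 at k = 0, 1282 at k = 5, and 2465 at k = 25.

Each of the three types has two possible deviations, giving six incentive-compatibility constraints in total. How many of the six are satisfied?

Mid-risk (own payoff 1282 − 122×5 = 672): to k=0 gives 735 → profitable ✗; to k=25 gives 2465 − 122×25 = -585 → no gain ✓.
High-risk (own payoff 735): to k=5 gives 1282 − 263×5 = -33 → no gain ✓; to k=25 gives 2465 − 263×25 = -4110 → no gain ✓.
Low-risk (own payoff 2465 − 66×25 = 815): to k=0 gives 735 → no gain ✓; to k=5 gives 1282 − 66×5 = 952 → profitable ✗.
4 of the 6 constraints hold; not an equilibrium.

4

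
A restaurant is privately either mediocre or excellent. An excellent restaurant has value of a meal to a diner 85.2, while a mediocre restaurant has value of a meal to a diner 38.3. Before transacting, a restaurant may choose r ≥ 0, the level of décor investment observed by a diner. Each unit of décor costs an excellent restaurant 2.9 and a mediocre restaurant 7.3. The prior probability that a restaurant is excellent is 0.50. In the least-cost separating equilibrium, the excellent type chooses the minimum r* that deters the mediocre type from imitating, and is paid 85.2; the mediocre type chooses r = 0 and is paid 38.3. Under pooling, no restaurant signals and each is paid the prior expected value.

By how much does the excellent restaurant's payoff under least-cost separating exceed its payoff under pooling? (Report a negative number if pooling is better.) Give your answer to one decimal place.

Least-cost separating signal: r* solves 38.3 = 85.2 − 7.3·r*, so r* = (85.2 − 38.3)/7.3 ≈ 6.4247.
Excellent type's separating payoff: 85.2 − 2.9 × r* = 85.2 − 2.9 × (85.2 − 38.3)/7.3 = 85.2 − 136.01/7.3 ≈ 66.568.
Pooling payoff: 0.50 × 85.2 + 0.50 × 38.3 = 61.75.
Difference: 66.568 − 61.75 = 4.818, i.e. 4.8 to one decimal place.
The excellent type prefers to separate.

4.8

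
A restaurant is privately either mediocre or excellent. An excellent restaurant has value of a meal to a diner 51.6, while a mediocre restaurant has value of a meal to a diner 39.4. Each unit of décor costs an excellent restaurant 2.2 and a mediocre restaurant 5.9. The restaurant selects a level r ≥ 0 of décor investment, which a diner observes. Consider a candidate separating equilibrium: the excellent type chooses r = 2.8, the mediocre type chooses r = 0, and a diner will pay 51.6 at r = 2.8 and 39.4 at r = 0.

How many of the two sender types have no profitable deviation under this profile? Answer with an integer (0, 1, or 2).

Mediocre type: stay at 0 → 39.4; mimic → 51.6 − 5.9 × 2.8 = 35.08. IC holds (39.4 ≥ 35.08).
Excellent type: signal → 51.6 − 2.2 × 2.8 = 45.44; deviate to 0 → 39.4. IC holds (45.44 ≥ 39.4).
2 of 2 constraints hold, so this is a separating equilibrium.

2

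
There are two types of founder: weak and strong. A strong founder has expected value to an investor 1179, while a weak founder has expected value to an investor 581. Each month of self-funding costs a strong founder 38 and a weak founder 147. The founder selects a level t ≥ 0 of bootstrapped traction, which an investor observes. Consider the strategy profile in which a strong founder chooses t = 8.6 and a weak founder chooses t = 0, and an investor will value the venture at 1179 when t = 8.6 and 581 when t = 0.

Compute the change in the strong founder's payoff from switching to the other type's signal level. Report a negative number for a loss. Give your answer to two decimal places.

-271.20

Playing t = 8.6 the strong founder receives 1179 − 38 × 8.6 = 852.2.
Deviating to t = 0 yields 581 instead.
Gain from deviating: 581 − 852.2 = -271.20.
The gain is negative, so the strong type's incentive-compatibility constraint is satisfied.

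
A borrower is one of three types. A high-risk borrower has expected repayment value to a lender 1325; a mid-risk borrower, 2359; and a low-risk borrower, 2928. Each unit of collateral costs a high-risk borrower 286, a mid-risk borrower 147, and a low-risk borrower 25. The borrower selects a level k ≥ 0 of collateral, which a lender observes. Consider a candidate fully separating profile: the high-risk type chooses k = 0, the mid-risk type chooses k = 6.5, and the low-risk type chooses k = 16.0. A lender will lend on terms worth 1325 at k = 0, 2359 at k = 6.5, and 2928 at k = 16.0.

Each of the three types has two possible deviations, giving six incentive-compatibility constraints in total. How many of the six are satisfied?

High-risk (own payoff 1325): to k=6.5 gives 2359 − 286×6.5 = 500 → no gain ✓; to k=16.0 gives 2928 − 286×16.0 = -1648 → no gain ✓.
Mid-risk (own payoff 2359 − 147×6.5 = 1403.5): to k=0 gives 1325 → no gain ✓; to k=16.0 gives 2928 − 147×16.0 = 576 → no gain ✓.
Low-risk (own payoff 2928 − 25×16.0 = 2528): to k=0 gives 1325 → no gain ✓; to k=6.5 gives 2359 − 25×6.5 = 2196.5 → no gain ✓.
6 of the 6 constraints hold; this profile is a separating equilibrium.

6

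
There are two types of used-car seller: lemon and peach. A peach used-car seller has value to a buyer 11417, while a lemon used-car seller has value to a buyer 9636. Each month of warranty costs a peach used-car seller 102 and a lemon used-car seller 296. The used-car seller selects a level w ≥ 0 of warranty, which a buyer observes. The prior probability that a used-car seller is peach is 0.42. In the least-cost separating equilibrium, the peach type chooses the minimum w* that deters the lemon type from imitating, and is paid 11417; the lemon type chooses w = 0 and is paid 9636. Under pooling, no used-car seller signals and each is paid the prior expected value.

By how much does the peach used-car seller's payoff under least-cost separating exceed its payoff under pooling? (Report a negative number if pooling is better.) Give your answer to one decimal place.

419.3

Least-cost separating signal: w* solves 9636 = 11417 − 296·w*, so w* = (11417 − 9636)/296 ≈ 6.0169.
Peach type's separating payoff: 11417 − 102 × w* = 11417 − 102 × (11417 − 9636)/296 = 11417 − 181662/296 ≈ 10803.277.
Pooling payoff: 0.42 × 11417 + 0.58 × 9636 = 10384.02.
Difference: 10803.277 − 10384.02 = 419.257, i.e. 419.3 to one decimal place.
The peach type prefers to separate.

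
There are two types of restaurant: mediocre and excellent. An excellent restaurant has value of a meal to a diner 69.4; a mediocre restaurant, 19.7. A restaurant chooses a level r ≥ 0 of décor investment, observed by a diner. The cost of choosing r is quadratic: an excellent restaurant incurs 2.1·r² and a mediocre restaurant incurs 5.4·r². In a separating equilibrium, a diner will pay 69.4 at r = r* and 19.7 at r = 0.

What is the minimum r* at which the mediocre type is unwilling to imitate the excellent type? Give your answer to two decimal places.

3.03

The mediocre type at r = 0 receives 19.7; imitating at r* yields 69.4 − 5.4·r*².
Indifference: 19.7 = 69.4 − 5.4·r*², so r*² = (69.4 − 19.7) / 5.4 ≈ 9.2037.
r* = √9.2037 ≈ 3.03.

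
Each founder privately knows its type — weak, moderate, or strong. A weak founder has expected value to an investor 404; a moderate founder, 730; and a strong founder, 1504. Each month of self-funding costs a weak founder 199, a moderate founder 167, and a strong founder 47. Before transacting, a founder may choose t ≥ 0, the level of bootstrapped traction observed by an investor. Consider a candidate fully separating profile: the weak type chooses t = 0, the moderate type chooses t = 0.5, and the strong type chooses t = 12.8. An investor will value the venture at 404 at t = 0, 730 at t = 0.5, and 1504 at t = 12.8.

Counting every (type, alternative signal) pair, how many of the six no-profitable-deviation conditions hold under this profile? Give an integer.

5

Strong (own payoff 1504 − 47×12.8 = 902.4): to t=0 gives 404 → no gain ✓; to t=0.5 gives 730 − 47×0.5 = 706.5 → no gain ✓.
Weak (own payoff 404): to t=0.5 gives 730 − 199×0.5 = 630.5 → profitable ✗; to t=12.8 gives 1504 − 199×12.8 = -1043.2 → no gain ✓.
Moderate (own payoff 730 − 167×0.5 = 646.5): to t=0 gives 404 → no gain ✓; to t=12.8 gives 1504 − 167×12.8 = -633.6 → no gain ✓.
5 of the 6 constraints hold; not an equilibrium.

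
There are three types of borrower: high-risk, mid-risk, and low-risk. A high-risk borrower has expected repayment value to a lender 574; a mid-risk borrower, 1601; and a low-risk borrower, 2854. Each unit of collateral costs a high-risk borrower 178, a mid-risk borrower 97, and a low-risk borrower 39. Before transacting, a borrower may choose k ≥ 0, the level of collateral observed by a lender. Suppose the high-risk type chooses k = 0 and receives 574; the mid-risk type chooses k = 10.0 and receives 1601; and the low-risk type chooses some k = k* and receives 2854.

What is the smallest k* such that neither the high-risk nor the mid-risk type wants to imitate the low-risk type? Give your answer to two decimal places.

Mid-risk type (on-path payoff 1601 − 97×10.0 = 631) won't mimic when 631 ≥ 2854 − 97·k*, i.e. k* ≥ 22.92.
High-risk type (on-path payoff 574) won't mimic when 574 ≥ 2854 − 178·k*, i.e. k* ≥ 12.81.
Both must hold, so k* = max(12.81, 22.92) = 22.92. The mid-risk type's constraint binds.

22.92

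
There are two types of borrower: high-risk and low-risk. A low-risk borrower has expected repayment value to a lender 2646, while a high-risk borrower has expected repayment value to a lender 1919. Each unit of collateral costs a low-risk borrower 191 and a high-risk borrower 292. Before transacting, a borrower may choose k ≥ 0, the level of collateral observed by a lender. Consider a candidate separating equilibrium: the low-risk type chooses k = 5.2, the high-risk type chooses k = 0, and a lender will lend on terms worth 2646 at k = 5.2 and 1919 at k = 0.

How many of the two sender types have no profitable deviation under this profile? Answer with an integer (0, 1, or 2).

High-risk type: stay at 0 → 1919; mimic → 2646 − 292 × 5.2 = 1127.6. IC holds (1919 ≥ 1127.6).
Low-risk type: signal → 2646 − 191 × 5.2 = 1652.8; deviate to 0 → 1919. IC fails (1652.8 < 1919).
1 of 2 constraints hold, so this profile is not an equilibrium.

1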